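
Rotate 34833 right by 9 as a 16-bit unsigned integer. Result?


Rotate 0b1000100000010001 right by 9 (16-bit) = 0b100011000100 = 2244

2244


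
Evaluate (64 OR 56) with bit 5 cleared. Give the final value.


Step 1: 64 | 56 = 120
Step 2: 120 & ~(1 << 5) = 88

88


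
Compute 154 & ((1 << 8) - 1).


154 & 255 = 154

154


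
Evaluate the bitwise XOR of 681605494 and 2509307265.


0b101000101000000111100101110110 ^ 0b10010101100100001111110110000001 = 0b10111101001100001000010011110111 = 3174073591

3174073591


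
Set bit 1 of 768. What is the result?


768 | (1 << 1) = 768 | 2 = 770

770


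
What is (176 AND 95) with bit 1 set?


Step 1: 176 & 95 = 16
Step 2: 16 | (1 << 1) = 16 | 2 = 18

18


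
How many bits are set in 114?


0b1110010 has 4 set bits

4


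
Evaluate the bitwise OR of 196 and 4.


0b11000100 | 0b100 = 0b11000100 = 196

196


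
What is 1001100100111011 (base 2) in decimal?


1001100100111011 in decimal = 39227

39227


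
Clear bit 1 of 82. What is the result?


82 & ~(1 << 1) = 80

80


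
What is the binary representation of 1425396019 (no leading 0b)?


1425396019 = 1010100111101011101000100110011 in binary

1010100111101011101000100110011


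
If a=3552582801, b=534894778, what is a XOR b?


3552582801 ^ 534894778 = 3424764971

3424764971


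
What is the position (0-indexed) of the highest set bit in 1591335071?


0b1011110110110011101100010011111. Highest set bit at position 30

30


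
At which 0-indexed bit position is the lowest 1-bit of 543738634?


0b100000011010001100101100001010. Lowest set bit at position 1

1


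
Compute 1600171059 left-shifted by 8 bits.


0b1011111011000001010110000110011 << 8 = 0b101111101100000101011000011001100000000 = 409643791104

409643791104


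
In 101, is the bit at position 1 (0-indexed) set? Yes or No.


0b1100101, bit 1 = 0. No

No


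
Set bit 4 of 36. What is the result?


36 | (1 << 4) = 36 | 16 = 52

52


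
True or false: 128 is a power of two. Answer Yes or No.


0b10000000. Only one bit set => Yes

Yes


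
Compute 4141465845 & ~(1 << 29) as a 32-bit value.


4141465845 & ~(1 << 29) = 3604594933

3604594933


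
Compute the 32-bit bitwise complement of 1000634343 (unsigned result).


~0b111011101001000111011111100111 = 0b11000100010110111000100000011000 = 3294332952 (32-bit unsigned)

3294332952


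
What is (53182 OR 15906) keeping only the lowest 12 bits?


Step 1: 53182 | 15906 = 65470
Step 2: 65470 & 4095 = 4030

4030


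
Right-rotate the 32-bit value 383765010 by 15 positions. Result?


Rotate 0b10110110111111100101000010010 right by 15 (32-bit) = 0b10010100001001000010110110111111 = 2485398975

2485398975


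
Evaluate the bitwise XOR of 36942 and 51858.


0b1001000001001110 ^ 0b1100101010010010 = 0b101101011011100 = 23260

23260


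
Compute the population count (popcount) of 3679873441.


0b11011011010101100110100110100001 has 17 set bits

17


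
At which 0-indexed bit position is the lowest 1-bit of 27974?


0b110110101000110. Lowest set bit at position 1

1


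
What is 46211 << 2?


0b1011010010000011 << 2 = 0b101101001000001100 = 184844

184844


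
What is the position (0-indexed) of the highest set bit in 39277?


0b1001100101101101. Highest set bit at position 15

15


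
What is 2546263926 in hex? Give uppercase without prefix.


2546263926 = 97C4E776 hex

97C4E776


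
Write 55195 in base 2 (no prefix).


55195 = 1101011110011011 in binary

1101011110011011


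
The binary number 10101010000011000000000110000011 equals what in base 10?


10101010000011000000000110000011 in decimal = 2852913539

2852913539


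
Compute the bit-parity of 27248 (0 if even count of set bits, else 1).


0b110101001110000 has 7 ones => parity 1

1


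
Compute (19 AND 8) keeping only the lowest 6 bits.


Step 1: 19 & 8 = 0
Step 2: 0 & 63 = 0

0


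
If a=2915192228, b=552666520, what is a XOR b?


2915192228 ^ 552666520 = 2368948284

2368948284


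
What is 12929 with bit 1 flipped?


12929 ^ (1 << 1) = 12929 ^ 2 = 12931

12931


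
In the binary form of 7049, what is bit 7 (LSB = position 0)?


0b1101110001001, position 7 = 1

1


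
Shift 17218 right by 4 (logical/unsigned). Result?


0b100001101000010 >> 4 = 0b10000110100 = 1076

1076


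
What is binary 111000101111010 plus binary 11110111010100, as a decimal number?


111000101111010 + 11110111010100 = 1010111101001110 = 44878

44878


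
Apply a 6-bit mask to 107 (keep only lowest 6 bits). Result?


107 & 63 = 43

43


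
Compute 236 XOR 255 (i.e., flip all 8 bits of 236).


236 ^ 255 = 19

19


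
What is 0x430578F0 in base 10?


430578F0 hex = 1124432112 decimal

1124432112


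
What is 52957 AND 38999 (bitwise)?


0b1100111011011101 & 0b1001100001010111 = 0b1000100001010101 = 34901

34901


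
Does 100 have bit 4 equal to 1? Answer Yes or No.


0b1100100, bit 4 = 0. No

No


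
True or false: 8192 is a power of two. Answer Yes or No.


0b10000000000000. Only one bit set => Yes

Yes


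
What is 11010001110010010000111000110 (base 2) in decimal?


11010001110010010000111000110 in decimal = 439951814

439951814


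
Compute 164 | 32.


0b10100100 | 0b100000 = 0b10100100 = 164

164


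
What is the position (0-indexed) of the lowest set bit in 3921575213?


0b11101001101111100111110100101101. Lowest set bit at position 0

0


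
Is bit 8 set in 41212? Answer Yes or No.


0b1010000011111100, bit 8 = 0. No

No


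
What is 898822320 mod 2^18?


898822320 & 262143 = 192688

192688


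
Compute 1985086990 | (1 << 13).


1985086990 | (1 << 13) = 1985086990 | 8192 = 1985095182

1985095182


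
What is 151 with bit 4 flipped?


151 ^ (1 << 4) = 151 ^ 16 = 135

135


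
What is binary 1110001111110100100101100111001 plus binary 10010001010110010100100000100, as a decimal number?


1110001111110100100101100111001 + 10010001010110010100100000100 = 10000100001001010111010000111101 = 2217047101

2217047101


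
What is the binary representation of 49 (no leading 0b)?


49 = 110001 in binary

110001


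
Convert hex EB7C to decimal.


EB7C hex = 60284 decimal

60284


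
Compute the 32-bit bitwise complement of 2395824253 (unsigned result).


~0b10001110110011010110000001111101 = 0b1110001001100101001111110000010 = 1899143042 (32-bit unsigned)

1899143042


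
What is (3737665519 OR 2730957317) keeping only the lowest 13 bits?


Step 1: 3737665519 | 2730957317 = 4274995183
Step 2: 4274995183 & 8191 = 8175

8175


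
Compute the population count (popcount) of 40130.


0b1001110011000010 has 7 set bits

7


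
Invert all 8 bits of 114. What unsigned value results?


114 ^ 255 = 141

141


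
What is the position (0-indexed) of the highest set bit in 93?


0b1011101. Highest set bit at position 6

6


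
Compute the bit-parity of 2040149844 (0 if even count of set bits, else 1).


0b1111001100110100011011101010100 has 17 ones => parity 1

1


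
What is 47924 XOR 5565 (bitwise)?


0b1011101100110100 ^ 0b1010110111101 = 0b1010111010001001 = 44681

44681


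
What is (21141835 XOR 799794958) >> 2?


Step 1: 21141835 ^ 799794958 = 787054149
Step 2: 787054149 >> 2 = 196763537

196763537


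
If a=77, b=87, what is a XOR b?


77 ^ 87 = 26

26


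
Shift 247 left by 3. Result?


0b11110111 << 3 = 0b11110111000 = 1976

1976


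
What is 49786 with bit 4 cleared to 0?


49786 & ~(1 << 4) = 49770

49770


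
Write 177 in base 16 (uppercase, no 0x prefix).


177 = B1 hex

B1


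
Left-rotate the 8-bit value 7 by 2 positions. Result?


Rotate 0b111 left by 2 (8-bit) = 0b11100 = 28

28


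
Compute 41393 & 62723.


0b1010000110110001 & 0b1111010100000011 = 0b1010000100000001 = 41217

41217


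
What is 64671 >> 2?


0b1111110010011111 >> 2 = 0b11111100100111 = 16167

16167


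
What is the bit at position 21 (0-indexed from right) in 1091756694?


0b1000001000100101110001010010110, position 21 = 0

0


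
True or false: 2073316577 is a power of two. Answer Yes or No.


0b1111011100101000100110011100001. Multiple bits set => No

No


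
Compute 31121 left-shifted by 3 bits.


0b111100110010001 << 3 = 0b111100110010001000 = 248968

248968


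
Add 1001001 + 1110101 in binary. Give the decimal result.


1001001 + 1110101 = 10111110 = 190

190


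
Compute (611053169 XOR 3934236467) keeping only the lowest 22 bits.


Step 1: 611053169 ^ 3934236467 = 3457433922
Step 2: 3457433922 & 4194303 = 1327426

1327426


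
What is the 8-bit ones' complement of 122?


122 ^ 255 = 133

133


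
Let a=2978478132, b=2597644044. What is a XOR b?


2978478132 ^ 2597644044 = 726867768

726867768


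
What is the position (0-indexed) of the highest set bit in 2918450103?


0b10101101111101000000001110110111. Highest set bit at position 31

31


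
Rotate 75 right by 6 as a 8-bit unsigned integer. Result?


Rotate 0b1001011 right by 6 (8-bit) = 0b101101 = 45

45


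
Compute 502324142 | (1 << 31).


502324142 | (1 << 31) = 502324142 | 2147483648 = 2649807790

2649807790


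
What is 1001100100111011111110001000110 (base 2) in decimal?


1001100100111011111110001000110 in decimal = 1285422150

1285422150


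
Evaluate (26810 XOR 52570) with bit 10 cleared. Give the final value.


Step 1: 26810 ^ 52570 = 42464
Step 2: 42464 & ~(1 << 10) = 41440

41440


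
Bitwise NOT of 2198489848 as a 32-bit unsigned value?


~0b10000011000010100100101011111000 = 0b1111100111101011011010100000111 = 2096477447 (32-bit unsigned)

2096477447


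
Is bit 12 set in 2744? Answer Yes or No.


0b101010111000, bit 12 = 0. No

No


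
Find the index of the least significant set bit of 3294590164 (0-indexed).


0b11000100010111110111010011010100. Lowest set bit at position 2

2


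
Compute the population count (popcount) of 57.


0b111001 has 4 set bits

4


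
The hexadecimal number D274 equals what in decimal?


D274 hex = 53876 decimal

53876


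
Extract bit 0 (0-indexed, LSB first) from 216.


0b11011000, position 0 = 0

0


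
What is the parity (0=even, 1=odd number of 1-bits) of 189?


0b10111101 has 6 ones => parity 0

0


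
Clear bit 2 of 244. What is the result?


244 & ~(1 << 2) = 240

240


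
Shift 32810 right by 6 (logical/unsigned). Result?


0b1000000000101010 >> 6 = 0b1000000000 = 512

512


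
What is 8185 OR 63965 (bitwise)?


0b1111111111001 | 0b1111100111011101 = 0b1111111111111101 = 65533

65533


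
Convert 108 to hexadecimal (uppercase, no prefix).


108 = 6C hex

6C


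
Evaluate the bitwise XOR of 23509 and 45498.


0b101101111010101 ^ 0b1011000110111010 = 0b1110101001101111 = 60015

60015


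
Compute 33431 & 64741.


0b1000001010010111 & 0b1111110011100101 = 0b1000000010000101 = 32901

32901


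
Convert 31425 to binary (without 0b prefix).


31425 = 111101011000001 in binary

111101011000001


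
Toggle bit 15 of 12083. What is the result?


12083 ^ (1 << 15) = 12083 ^ 32768 = 44851

44851


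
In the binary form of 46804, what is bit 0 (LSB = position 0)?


0b1011011011010100, position 0 = 0

0


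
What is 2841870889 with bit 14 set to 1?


2841870889 | (1 << 14) = 2841870889 | 16384 = 2841887273

2841887273


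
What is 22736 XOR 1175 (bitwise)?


0b101100011010000 ^ 0b10010010111 = 0b101110001000111 = 23623

23623


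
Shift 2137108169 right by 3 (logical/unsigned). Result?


0b1111111011000011010111011001001 >> 3 = 0b1111111011000011010111011001 = 267138521

267138521


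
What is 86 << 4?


0b1010110 << 4 = 0b10101100000 = 1376

1376


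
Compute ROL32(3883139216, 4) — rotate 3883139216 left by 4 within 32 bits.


Rotate 0b11100111011101000000000010010000 left by 4 (32-bit) = 0b1110111010000000000100100001110 = 2000685326

2000685326


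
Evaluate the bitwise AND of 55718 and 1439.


0b1101100110100110 & 0b10110011111 = 0b110000110 = 390

390


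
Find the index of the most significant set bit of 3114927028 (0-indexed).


0b10111001101010100000001110110100. Highest set bit at position 31

31


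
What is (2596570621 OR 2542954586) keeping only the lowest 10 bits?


Step 1: 2596570621 | 2542954586 = 2681662975
Step 2: 2681662975 & 1023 = 511

511


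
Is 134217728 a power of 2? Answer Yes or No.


0b1000000000000000000000000000. Only one bit set => Yes

Yes


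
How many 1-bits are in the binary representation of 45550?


0b1011000111101110 has 10 set bits

10


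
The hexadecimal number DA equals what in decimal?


DA hex = 218 decimal

218


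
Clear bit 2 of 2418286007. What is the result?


2418286007 & ~(1 << 2) = 2418286003

2418286003


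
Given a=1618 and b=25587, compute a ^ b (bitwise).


1618 ^ 25587 = 26017

26017


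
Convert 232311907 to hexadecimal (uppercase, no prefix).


232311907 = DD8CC63 hex

DD8CC63


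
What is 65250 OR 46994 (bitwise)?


0b1111111011100010 | 0b1011011110010010 = 0b1111111111110010 = 65522

65522


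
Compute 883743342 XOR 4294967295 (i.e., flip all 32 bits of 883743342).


883743342 ^ 4294967295 = 3411223953

3411223953


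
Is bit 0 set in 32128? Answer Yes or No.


0b111110110000000, bit 0 = 0. No

No


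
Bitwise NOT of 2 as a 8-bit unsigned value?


~0b10 = 0b11111101 = 253 (8-bit unsigned)

253


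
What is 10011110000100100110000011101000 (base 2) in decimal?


10011110000100100110000011101000 in decimal = 2652004584

2652004584


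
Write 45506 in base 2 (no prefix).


45506 = 1011000111000010 in binary

1011000111000010


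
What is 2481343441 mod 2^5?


2481343441 & 31 = 17

17


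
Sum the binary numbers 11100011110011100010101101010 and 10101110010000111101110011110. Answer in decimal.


11100011110011100010101101010 + 10101110010000111101110011110 = 110010010000100100000100001000 = 843202824

843202824


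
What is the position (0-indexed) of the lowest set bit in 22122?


0b101011001101010. Lowest set bit at position 1

1


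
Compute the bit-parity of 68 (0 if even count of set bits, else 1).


0b1000100 has 2 ones => parity 0

0


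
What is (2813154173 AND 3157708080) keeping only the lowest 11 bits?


Step 1: 2813154173 & 3157708080 = 2753839408
Step 2: 2753839408 & 2047 = 304

304


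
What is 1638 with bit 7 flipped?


1638 ^ (1 << 7) = 1638 ^ 128 = 1766

1766


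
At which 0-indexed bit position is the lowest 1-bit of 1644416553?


0b1100010000000111100111000101001. Lowest set bit at position 0

0


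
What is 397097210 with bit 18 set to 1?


397097210 | (1 << 18) = 397097210 | 262144 = 397359354

397359354


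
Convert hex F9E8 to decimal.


F9E8 hex = 63976 decimal

63976


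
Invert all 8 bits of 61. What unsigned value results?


61 ^ 255 = 194

194


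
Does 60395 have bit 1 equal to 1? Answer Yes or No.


0b1110101111101011, bit 1 = 1. Yes

Yes


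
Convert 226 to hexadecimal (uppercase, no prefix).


226 = E2 hex

E2


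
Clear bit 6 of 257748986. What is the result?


257748986 & ~(1 << 6) = 257748922

257748922


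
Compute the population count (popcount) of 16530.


0b100000010010010 has 4 set bits

4


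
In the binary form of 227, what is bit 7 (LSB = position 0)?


0b11100011, position 7 = 1

1


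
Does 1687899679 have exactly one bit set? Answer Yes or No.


0b1100100100110110100111000011111. Multiple bits set => No

No


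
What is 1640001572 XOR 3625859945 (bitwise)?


0b1100001110000000111000000100100 ^ 0b11011000000111100011101101101001 = 0b10111001110111100100101101001101 = 3118353229

3118353229


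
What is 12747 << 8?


0b11000111001011 << 8 = 0b1100011100101100000000 = 3263232

3263232


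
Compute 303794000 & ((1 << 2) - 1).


303794000 & 3 = 0

0


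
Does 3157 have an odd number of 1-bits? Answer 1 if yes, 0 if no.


0b110001010101 has 6 ones => parity 0

0


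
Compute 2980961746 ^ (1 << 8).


2980961746 ^ (1 << 8) = 2980961746 ^ 256 = 2980961490

2980961490


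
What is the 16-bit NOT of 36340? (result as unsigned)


~0b1000110111110100 = 0b111001000001011 = 29195 (16-bit unsigned)

29195


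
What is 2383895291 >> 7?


0b10001110000101110101101011111011 >> 7 = 0b1000111000010111010110101 = 18624181

18624181


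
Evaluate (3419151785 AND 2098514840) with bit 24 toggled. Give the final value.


Step 1: 3419151785 & 2098514840 = 1225001352
Step 2: 1225001352 ^ (1 << 24) = 1225001352 ^ 16777216 = 1208224136

1208224136


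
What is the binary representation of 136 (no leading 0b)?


136 = 10001000 in binary

10001000


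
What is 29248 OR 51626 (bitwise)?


0b111001001000000 | 0b1100100110101010 = 0b1111101111101010 = 64490

64490


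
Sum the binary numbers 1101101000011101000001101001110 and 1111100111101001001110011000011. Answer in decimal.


1101101000011101000001101001110 + 1111100111101001001110011000011 = 11101010000000110010000000010001 = 3926073361

3926073361


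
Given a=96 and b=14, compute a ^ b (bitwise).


96 ^ 14 = 110

110


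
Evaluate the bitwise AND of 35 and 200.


0b100011 & 0b11001000 = 0b0 = 0

0


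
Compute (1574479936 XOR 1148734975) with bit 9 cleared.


Step 1: 1574479936 ^ 1148734975 = 429974975
Step 2: 429974975 & ~(1 << 9) = 429974975

429974975


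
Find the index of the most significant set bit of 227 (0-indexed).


0b11100011. Highest set bit at position 7

7


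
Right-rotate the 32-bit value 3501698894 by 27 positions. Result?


Rotate 0b11010000101101111010111101001110 right by 27 (32-bit) = 0b10110111101011110100111011010 = 385214938

385214938


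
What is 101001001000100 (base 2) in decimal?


101001001000100 in decimal = 21060

21060


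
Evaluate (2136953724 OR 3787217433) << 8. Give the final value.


Step 1: 2136953724 | 3787217433 = 4294925181
Step 2: 4294925181 << 8 = 1099500846336

1099500846336


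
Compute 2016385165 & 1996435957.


0b1111000001011111001100010001101 & 0b1110110111111110011000111110101 = 0b1110000001011110001000010000101 = 1882132613

1882132613


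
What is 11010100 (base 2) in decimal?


11010100 in decimal = 212

212


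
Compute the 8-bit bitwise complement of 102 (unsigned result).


~0b1100110 = 0b10011001 = 153 (8-bit unsigned)

153


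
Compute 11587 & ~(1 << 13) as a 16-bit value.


11587 & ~(1 << 13) = 3395

3395


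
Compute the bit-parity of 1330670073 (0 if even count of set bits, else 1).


0b1001111010100000110100111111001 has 17 ones => parity 1

1


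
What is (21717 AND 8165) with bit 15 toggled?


Step 1: 21717 & 8165 = 5317
Step 2: 5317 ^ (1 << 15) = 5317 ^ 32768 = 38085

38085


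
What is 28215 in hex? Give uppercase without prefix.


28215 = 6E37 hex

6E37


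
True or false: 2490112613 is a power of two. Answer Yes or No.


0b10010100011011000001101001100101. Multiple bits set => No

No


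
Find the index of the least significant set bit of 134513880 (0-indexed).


0b1000000001001000010011011000. Lowest set bit at position 3

3


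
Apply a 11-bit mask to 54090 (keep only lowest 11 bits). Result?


54090 & 2047 = 842

842


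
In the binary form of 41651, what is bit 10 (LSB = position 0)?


0b1010001010110011, position 10 = 0

0


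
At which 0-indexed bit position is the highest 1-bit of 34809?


0b1000011111111001. Highest set bit at position 15

15


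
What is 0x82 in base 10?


82 hex = 130 decimal

130


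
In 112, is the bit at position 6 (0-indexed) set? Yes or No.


0b1110000, bit 6 = 1. Yes

Yes


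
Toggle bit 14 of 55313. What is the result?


55313 ^ (1 << 14) = 55313 ^ 16384 = 38929

38929


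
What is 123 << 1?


0b1111011 << 1 = 0b11110110 = 246

246


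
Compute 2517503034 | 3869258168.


0b10010110000011100000110000111010 | 0b11100110101000000011000110111000 = 0b11110110101011100011110110111010 = 4138614202

4138614202


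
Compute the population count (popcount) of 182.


0b10110110 has 5 set bits

5


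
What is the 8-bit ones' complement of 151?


151 ^ 255 = 104

104


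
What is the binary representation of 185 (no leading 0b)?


185 = 10111001 in binary

10111001


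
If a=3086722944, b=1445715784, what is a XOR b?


3086722944 ^ 1445715784 = 3788536008

3788536008


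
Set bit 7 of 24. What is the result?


24 | (1 << 7) = 24 | 128 = 152

152


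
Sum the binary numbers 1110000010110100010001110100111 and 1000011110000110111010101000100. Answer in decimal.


1110000010110100010001110100111 + 1000011110000110111010101000100 = 10110100000111011001100011101011 = 3021838571

3021838571


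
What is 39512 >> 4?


0b1001101001011000 >> 4 = 0b100110100101 = 2469

2469


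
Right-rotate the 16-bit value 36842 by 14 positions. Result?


Rotate 0b1000111111101010 right by 14 (16-bit) = 0b11111110101010 = 16298

16298


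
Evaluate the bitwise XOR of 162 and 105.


0b10100010 ^ 0b1101001 = 0b11001011 = 203

203


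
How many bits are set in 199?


0b11000111 has 5 set bits

5


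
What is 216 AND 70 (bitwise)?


0b11011000 & 0b1000110 = 0b1000000 = 64

64


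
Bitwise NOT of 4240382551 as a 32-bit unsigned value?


~0b11111100101111110001101001010111 = 0b11010000001110010110101000 = 54584744 (32-bit unsigned)

54584744


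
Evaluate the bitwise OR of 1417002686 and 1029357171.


0b1010100011101011011111010111110 | 0b111101010110101011111001110011 = 0b1111101011111111011111011111111 = 2105523967

2105523967


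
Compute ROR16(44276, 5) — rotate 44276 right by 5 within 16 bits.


Rotate 0b1010110011110100 right by 5 (16-bit) = 0b1010010101100111 = 42343

42343


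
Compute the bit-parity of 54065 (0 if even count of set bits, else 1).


0b1101001100110001 has 8 ones => parity 0

0


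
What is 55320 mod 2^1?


55320 & 1 = 0

0


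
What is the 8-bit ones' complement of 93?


93 ^ 255 = 162

162


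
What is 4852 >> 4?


0b1001011110100 >> 4 = 0b100101111 = 303

303


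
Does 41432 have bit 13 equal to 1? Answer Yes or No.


0b1010000111011000, bit 13 = 1. Yes

Yes


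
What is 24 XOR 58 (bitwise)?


0b11000 ^ 0b111010 = 0b100010 = 34

34


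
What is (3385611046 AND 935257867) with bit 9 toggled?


Step 1: 3385611046 & 935257867 = 25969410
Step 2: 25969410 ^ (1 << 9) = 25969410 ^ 512 = 25968898

25968898


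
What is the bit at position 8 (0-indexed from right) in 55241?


0b1101011111001001, position 8 = 1

1


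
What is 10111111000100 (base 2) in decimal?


10111111000100 in decimal = 12228

12228


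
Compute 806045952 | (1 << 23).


806045952 | (1 << 23) = 806045952 | 8388608 = 814434560

814434560


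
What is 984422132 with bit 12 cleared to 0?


984422132 & ~(1 << 12) = 984418036

984418036


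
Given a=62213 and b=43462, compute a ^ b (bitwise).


62213 ^ 43462 = 23235

23235


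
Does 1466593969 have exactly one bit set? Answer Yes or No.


0b1010111011010100111001010110001. Multiple bits set => No

No


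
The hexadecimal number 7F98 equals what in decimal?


7F98 hex = 32664 decimal

32664


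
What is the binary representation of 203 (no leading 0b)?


203 = 11001011 in binary

11001011


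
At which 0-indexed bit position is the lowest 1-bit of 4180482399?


0b11111001001011010001100101011111. Lowest set bit at position 0

0


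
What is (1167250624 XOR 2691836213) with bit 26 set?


Step 1: 1167250624 ^ 2691836213 = 3856727541
Step 2: 3856727541 | (1 << 26) = 3856727541 | 67108864 = 3856727541

3856727541


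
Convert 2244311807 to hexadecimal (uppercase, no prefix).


2244311807 = 85C57AFF hex

85C57AFF


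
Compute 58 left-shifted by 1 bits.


0b111010 << 1 = 0b1110100 = 116

116


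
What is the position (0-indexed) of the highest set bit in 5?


0b101. Highest set bit at position 2

2


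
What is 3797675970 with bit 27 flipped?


3797675970 ^ (1 << 27) = 3797675970 ^ 134217728 = 3931893698

3931893698


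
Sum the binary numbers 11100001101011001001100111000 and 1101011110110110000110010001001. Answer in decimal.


11100001101011001001100111000 + 1101011110110110000110010001001 = 10001000000100001001111111000001 = 2282790849

2282790849


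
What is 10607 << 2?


0b10100101101111 << 2 = 0b1010010110111100 = 42428

42428


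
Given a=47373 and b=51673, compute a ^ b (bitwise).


47373 ^ 51673 = 28884

28884


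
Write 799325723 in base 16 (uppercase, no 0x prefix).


799325723 = 2FA4BE1B hex

2FA4BE1B


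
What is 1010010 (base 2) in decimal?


1010010 in decimal = 82

82


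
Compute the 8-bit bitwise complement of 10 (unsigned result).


~0b1010 = 0b11110101 = 245 (8-bit unsigned)

245


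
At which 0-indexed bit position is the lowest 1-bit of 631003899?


0b100101100111000101101011111011. Lowest set bit at position 0

0


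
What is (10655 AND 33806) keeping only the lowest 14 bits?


Step 1: 10655 & 33806 = 14
Step 2: 14 & 16383 = 14

14


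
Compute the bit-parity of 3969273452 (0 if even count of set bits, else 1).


0b11101100100101100100111001101100 has 17 ones => parity 1

1


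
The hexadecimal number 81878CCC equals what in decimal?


81878CCC hex = 2173144268 decimal

2173144268


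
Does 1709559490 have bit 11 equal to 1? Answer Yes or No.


0b1100101111001011100111011000010, bit 11 = 1. Yes

Yes


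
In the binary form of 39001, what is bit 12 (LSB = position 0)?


0b1001100001011001, position 12 = 1

1


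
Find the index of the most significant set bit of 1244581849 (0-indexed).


0b1001010001011101100111111011001. Highest set bit at position 30

30


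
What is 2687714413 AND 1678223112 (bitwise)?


0b10100000001100110100010001101101 & 0b1100100000001111010011100001000 = 0b100000000000110000010000001000 = 537068552

537068552


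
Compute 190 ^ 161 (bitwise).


0b10111110 ^ 0b10100001 = 0b11111 = 31

31


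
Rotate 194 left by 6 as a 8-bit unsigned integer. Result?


Rotate 0b11000010 left by 6 (8-bit) = 0b10110000 = 176

176


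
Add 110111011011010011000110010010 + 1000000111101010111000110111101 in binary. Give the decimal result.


110111011011010011000110010010 + 1000000111101010111000110111101 = 1111000011000101010001101001111 = 2019730255

2019730255


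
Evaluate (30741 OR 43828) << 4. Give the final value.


Step 1: 30741 | 43828 = 64309
Step 2: 64309 << 4 = 1028944

1028944


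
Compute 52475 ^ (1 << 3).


52475 ^ (1 << 3) = 52475 ^ 8 = 52467

52467


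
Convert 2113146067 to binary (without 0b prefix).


2113146067 = 1111101111101000000110011010011 in binary

1111101111101000000110011010011


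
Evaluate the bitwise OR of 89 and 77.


0b1011001 | 0b1001101 = 0b1011101 = 93

93


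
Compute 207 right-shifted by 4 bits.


0b11001111 >> 4 = 0b1100 = 12

12


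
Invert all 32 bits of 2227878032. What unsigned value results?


2227878032 ^ 4294967295 = 2067089263

2067089263


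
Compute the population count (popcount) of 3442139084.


0b11001101001010101101111111001100 has 19 set bits

19


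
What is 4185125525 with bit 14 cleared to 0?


4185125525 & ~(1 << 14) = 4185109141

4185109141


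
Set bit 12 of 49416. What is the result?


49416 | (1 << 12) = 49416 | 4096 = 53512

53512


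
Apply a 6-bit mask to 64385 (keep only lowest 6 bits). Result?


64385 & 63 = 1

1


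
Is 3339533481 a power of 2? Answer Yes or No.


0b11000111000011010011110010101001. Multiple bits set => No

No


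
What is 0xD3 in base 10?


D3 hex = 211 decimal

211


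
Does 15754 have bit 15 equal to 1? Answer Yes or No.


0b11110110001010, bit 15 = 0. No

No


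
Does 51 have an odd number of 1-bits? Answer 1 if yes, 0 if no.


0b110011 has 4 ones => parity 0

0


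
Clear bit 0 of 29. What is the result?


29 & ~(1 << 0) = 28

28


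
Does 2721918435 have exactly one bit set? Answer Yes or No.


0b10100010001111010010110111100011. Multiple bits set => No

No


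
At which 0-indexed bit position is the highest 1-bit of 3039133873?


0b10110101001001011000000010110001. Highest set bit at position 31

31


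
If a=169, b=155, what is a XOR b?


169 ^ 155 = 50

50


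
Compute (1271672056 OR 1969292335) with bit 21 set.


Step 1: 1271672056 | 1969292335 = 2146249983
Step 2: 2146249983 | (1 << 21) = 2146249983 | 2097152 = 2146249983

2146249983


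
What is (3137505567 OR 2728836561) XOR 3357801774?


Step 1: 3137505567 | 2728836561 = 3148266975
Step 2: 3148266975 ^ 3357801774 = 1938112753

1938112753


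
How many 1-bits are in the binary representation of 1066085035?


0b111111100010110010101010101011 has 18 set bits

18


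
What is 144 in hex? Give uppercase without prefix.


144 = 90 hex

90


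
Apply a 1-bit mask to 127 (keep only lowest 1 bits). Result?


127 & 1 = 1

1


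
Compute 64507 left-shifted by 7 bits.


0b1111101111111011 << 7 = 0b11111011111110110000000 = 8256896

8256896


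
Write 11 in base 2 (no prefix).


11 = 1011 in binary

1011


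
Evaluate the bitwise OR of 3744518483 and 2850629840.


0b11011111001100001101000101010011 | 0b10101001111010010010100011010000 = 0b11111111111110011111100111010011 = 4294572499

4294572499


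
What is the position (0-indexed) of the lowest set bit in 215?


0b11010111. Lowest set bit at position 0

0


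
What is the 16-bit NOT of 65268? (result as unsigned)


~0b1111111011110100 = 0b100001011 = 267 (16-bit unsigned)

267


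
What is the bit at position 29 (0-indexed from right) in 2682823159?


0b10011111111010001010000111110111, position 29 = 0

0


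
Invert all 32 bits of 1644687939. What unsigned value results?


1644687939 ^ 4294967295 = 2650279356

2650279356


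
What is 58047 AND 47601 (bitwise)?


0b1110001010111111 & 0b1011100111110001 = 0b1010000010110001 = 41137

41137


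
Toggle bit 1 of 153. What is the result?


153 ^ (1 << 1) = 153 ^ 2 = 155

155


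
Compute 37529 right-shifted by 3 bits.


0b1001001010011001 >> 3 = 0b1001001010011 = 4691

4691


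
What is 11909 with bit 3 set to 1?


11909 | (1 << 3) = 11909 | 8 = 11917

11917


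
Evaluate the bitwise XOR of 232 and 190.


0b11101000 ^ 0b10111110 = 0b1010110 = 86

86


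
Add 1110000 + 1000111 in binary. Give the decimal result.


1110000 + 1000111 = 10110111 = 183

183


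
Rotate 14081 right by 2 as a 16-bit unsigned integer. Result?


Rotate 0b11011100000001 right by 2 (16-bit) = 0b100110111000000 = 19904

19904


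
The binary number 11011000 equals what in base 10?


11011000 in decimal = 216

216


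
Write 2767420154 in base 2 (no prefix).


2767420154 = 10100100111100110111101011111010 in binary

10100100111100110111101011111010


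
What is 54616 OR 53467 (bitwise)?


0b1101010101011000 | 0b1101000011011011 = 0b1101010111011011 = 54747

54747


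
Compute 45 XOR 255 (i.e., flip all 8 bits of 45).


45 ^ 255 = 210

210


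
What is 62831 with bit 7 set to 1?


62831 | (1 << 7) = 62831 | 128 = 62959

62959


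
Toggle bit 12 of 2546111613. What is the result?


2546111613 ^ (1 << 12) = 2546111613 ^ 4096 = 2546107517

2546107517


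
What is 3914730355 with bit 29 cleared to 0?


3914730355 & ~(1 << 29) = 3377859443

3377859443


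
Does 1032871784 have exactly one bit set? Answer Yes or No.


0b111101100100000101111101101000. Multiple bits set => No

No


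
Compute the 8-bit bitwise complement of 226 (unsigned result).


~0b11100010 = 0b11101 = 29 (8-bit unsigned)

29


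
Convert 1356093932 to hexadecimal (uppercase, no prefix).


1356093932 = 50D459EC hex

50D459EC


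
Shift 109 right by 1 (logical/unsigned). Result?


0b1101101 >> 1 = 0b110110 = 54

54


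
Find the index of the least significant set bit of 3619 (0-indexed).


0b111000100011. Lowest set bit at position 0

0


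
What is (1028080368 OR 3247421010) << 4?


Step 1: 1028080368 | 3247421010 = 4258264818
Step 2: 4258264818 << 4 = 68132237088

68132237088


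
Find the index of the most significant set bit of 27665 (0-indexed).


0b110110000010001. Highest set bit at position 14

14


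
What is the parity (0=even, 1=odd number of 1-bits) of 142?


0b10001110 has 4 ones => parity 0

0


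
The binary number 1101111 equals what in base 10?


1101111 in decimal = 111

111


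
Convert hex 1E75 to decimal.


1E75 hex = 7797 decimal

7797


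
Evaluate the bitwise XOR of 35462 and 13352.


0b1000101010000110 ^ 0b11010000101000 = 0b1011111010101110 = 48814

48814


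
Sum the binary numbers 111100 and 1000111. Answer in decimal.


111100 + 1000111 = 10000011 = 131

131


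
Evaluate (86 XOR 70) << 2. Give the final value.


Step 1: 86 ^ 70 = 16
Step 2: 16 << 2 = 64

64


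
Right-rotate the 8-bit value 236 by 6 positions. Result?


Rotate 0b11101100 right by 6 (8-bit) = 0b10110011 = 179

179


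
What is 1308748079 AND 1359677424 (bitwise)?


0b1001110000000011110100100101111 & 0b1010001000010110000011111110000 = 0b1000000000000010000000100100000 = 1073807648

1073807648


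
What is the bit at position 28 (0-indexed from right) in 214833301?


0b1100110011100001100010010101, position 28 = 0

0


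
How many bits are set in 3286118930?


0b11000011110111100011001000010010 has 15 set bits

15


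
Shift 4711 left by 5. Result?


0b1001001100111 << 5 = 0b100100110011100000 = 150752

150752


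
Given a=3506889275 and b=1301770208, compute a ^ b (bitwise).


3506889275 ^ 1301770208 = 2626784731

2626784731


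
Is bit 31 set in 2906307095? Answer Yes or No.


0b10101101001110101011101000010111, bit 31 = 1. Yes

Yes


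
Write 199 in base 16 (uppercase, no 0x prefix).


199 = C7 hex

C7


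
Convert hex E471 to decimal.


E471 hex = 58481 decimal

58481


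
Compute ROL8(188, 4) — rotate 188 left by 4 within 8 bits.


Rotate 0b10111100 left by 4 (8-bit) = 0b11001011 = 203

203


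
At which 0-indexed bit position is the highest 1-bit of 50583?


0b1100010110010111. Highest set bit at position 15

15


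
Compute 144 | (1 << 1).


144 | (1 << 1) = 144 | 2 = 146

146


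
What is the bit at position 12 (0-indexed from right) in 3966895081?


0b11101100011100100000001111101001, position 12 = 0

0


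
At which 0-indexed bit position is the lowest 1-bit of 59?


0b111011. Lowest set bit at position 0

0


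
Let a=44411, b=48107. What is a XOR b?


44411 ^ 48107 = 5776

5776


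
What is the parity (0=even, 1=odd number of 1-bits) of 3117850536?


0b10111001110101101001111110101000 has 19 ones => parity 1

1


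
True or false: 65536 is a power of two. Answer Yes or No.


0b10000000000000000. Only one bit set => Yes

Yes


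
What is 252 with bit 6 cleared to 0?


252 & ~(1 << 6) = 188

188


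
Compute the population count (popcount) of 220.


0b11011100 has 5 set bits

5


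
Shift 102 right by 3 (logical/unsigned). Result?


0b1100110 >> 3 = 0b1100 = 12

12


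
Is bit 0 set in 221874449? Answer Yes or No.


0b1101001110011000100100010001, bit 0 = 1. Yes

Yes


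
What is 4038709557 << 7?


0b11110000101110011101000100110101 << 7 = 0b111100001011100111010001001101010000000 = 516954823296

516954823296


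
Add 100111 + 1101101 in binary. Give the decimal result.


100111 + 1101101 = 10010100 = 148

148


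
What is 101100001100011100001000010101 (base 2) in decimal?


101100001100011100001000010101 in decimal = 741458453

741458453


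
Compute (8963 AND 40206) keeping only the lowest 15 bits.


Step 1: 8963 & 40206 = 258
Step 2: 258 & 32767 = 258

258


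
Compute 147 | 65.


0b10010011 | 0b1000001 = 0b11010011 = 211

211


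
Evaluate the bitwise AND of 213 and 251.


0b11010101 & 0b11111011 = 0b11010001 = 209

209


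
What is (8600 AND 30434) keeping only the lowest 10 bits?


Step 1: 8600 & 30434 = 8320
Step 2: 8320 & 1023 = 128

128


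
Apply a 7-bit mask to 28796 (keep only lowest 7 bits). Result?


28796 & 127 = 124

124


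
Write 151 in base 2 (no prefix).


151 = 10010111 in binary

10010111


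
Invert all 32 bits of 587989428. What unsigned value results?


587989428 ^ 4294967295 = 3706977867

3706977867


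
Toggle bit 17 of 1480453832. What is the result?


1480453832 ^ (1 << 17) = 1480453832 ^ 131072 = 1480584904

1480584904


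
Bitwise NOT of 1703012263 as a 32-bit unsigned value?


~0b1100101100000011110011110100111 = 0b10011010011111100001100001011000 = 2591955032 (32-bit unsigned)

2591955032


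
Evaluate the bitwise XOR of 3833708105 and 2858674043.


0b11100100100000011011111001001001 ^ 0b10101010011000111110011101111011 = 0b1001110111000100101100100110010 = 1323456818

1323456818


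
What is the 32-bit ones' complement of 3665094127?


3665094127 ^ 4294967295 = 629873168

629873168


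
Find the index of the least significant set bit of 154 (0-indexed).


0b10011010. Lowest set bit at position 1

1


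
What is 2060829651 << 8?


0b1111010110101011100001111010011 << 8 = 0b111101011010101110000111101001100000000 = 527572390656

527572390656


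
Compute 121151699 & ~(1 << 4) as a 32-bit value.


121151699 & ~(1 << 4) = 121151683

121151683


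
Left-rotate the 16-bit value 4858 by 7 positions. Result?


Rotate 0b1001011111010 left by 7 (16-bit) = 0b111110100001001 = 32009

32009


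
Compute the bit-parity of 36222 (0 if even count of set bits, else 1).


0b1000110101111110 has 10 ones => parity 0

0


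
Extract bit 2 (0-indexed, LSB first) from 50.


0b110010, position 2 = 0

0


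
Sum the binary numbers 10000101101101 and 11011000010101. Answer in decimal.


10000101101101 + 11011000010101 = 101011110000010 = 22402

22402


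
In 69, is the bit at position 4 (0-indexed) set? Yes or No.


0b1000101, bit 4 = 0. No

No


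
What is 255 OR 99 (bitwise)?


0b11111111 | 0b1100011 = 0b11111111 = 255

255


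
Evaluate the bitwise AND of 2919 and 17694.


0b101101100111 & 0b100010100011110 = 0b100000110 = 262

262


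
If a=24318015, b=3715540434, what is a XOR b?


24318015 ^ 3715540434 = 3691361773

3691361773


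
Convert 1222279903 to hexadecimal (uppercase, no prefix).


1222279903 = 48DA82DF hex

48DA82DF


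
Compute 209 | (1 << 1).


209 | (1 << 1) = 209 | 2 = 211

211
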